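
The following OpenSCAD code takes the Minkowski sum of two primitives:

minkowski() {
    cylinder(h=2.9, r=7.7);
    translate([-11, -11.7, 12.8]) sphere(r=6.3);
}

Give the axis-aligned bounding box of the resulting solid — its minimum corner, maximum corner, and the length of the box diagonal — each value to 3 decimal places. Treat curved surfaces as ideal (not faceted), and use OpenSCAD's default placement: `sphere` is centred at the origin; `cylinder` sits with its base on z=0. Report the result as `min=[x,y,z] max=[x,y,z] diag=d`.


min=[-25.000,-25.700,6.500] max=[3.000,2.300,22.000] diag=42.524

A = translate([-11, -11.7, 12.8]) sphere(r=6.3) → bbox [-17.3,-18,6.5] .. [-4.7,-5.4,19.1]
B = cylinder(h=2.9, r=7.7) → bbox [-7.7,-7.7,0] .. [7.7,7.7,2.9]
lo = A.lo+B.lo = [-17.3-7.7, -18-7.7, 6.5+0] = [-25.000,-25.700,6.500]
hi = A.hi+B.hi = [-4.7+7.7, -5.4+7.7, 19.1+2.9] = [3.000,2.300,22.000]
diag = √(28²+28²+15.5²) = √1808.25 = 42.524


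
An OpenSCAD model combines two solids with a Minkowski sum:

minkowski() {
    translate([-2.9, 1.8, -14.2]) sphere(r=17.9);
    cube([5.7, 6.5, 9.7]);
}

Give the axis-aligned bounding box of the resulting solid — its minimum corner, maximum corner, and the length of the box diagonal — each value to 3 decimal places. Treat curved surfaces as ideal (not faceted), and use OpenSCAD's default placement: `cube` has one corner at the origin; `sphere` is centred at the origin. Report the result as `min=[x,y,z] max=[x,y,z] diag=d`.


min=[-20.800,-16.100,-32.100] max=[20.700,26.200,13.400] diag=74.711

A = translate([-2.9, 1.8, -14.2]) sphere(r=17.9) → bbox [-20.8,-16.1,-32.1] .. [15,19.7,3.7]
B = cube([5.7, 6.5, 9.7]) → bbox [0,0,0] .. [5.7,6.5,9.7]
lo = A.lo+B.lo = [-20.8+0, -16.1+0, -32.1+0] = [-20.800,-16.100,-32.100]
hi = A.hi+B.hi = [15+5.7, 19.7+6.5, 3.7+9.7] = [20.700,26.200,13.400]
diag = √(41.5²+42.3²+45.5²) = √5581.79 = 74.711


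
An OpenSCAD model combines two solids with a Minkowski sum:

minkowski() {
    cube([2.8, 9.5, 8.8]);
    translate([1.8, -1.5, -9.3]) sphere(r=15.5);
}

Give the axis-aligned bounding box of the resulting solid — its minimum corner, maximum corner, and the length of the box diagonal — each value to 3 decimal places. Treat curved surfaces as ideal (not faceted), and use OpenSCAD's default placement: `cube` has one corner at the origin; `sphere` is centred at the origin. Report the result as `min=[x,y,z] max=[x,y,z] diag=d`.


A = translate([1.8, -1.5, -9.3]) sphere(r=15.5) → bbox [-13.7,-17,-24.8] .. [17.3,14,6.2]
B = cube([2.8, 9.5, 8.8]) → bbox [0,0,0] .. [2.8,9.5,8.8]
lo = A.lo+B.lo = [-13.7+0, -17+0, -24.8+0] = [-13.700,-17.000,-24.800]
hi = A.hi+B.hi = [17.3+2.8, 14+9.5, 6.2+8.8] = [20.100,23.500,15.000]
diag = √(33.8²+40.5²+39.8²) = √4366.73 = 66.081

min=[-13.700,-17.000,-24.800] max=[20.100,23.500,15.000] diag=66.081


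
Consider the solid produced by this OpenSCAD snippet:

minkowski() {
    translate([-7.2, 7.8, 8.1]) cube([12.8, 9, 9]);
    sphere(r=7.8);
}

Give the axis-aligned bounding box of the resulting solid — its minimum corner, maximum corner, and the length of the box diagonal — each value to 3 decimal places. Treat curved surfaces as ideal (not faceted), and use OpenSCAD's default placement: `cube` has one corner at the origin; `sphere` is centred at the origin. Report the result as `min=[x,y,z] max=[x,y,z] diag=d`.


A = translate([-7.2, 7.8, 8.1]) cube([12.8, 9, 9]) → bbox [-7.2,7.8,8.1] .. [5.6,16.8,17.1]
B = sphere(r=7.8) → bbox [-7.8,-7.8,-7.8] .. [7.8,7.8,7.8]
lo = A.lo+B.lo = [-7.2-7.8, 7.8-7.8, 8.1-7.8] = [-15.000,0.000,0.300]
hi = A.hi+B.hi = [5.6+7.8, 16.8+7.8, 17.1+7.8] = [13.400,24.600,24.900]
diag = √(28.4²+24.6²+24.6²) = √2016.88 = 44.910

min=[-15.000,0.000,0.300] max=[13.400,24.600,24.900] diag=44.910


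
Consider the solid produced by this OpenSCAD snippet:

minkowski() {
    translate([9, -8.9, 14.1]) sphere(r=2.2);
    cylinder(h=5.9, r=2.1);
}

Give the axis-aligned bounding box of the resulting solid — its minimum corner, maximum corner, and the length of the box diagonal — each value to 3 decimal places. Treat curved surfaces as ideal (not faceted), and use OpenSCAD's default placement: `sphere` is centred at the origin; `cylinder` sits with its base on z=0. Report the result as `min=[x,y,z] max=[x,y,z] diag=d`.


A = translate([9, -8.9, 14.1]) sphere(r=2.2) → bbox [6.8,-11.1,11.9] .. [11.2,-6.7,16.3]
B = cylinder(h=5.9, r=2.1) → bbox [-2.1,-2.1,0] .. [2.1,2.1,5.9]
lo = A.lo+B.lo = [6.8-2.1, -11.1-2.1, 11.9+0] = [4.700,-13.200,11.900]
hi = A.hi+B.hi = [11.2+2.1, -6.7+2.1, 16.3+5.9] = [13.300,-4.600,22.200]
diag = √(8.6²+8.6²+10.3²) = √254.01 = 15.938

min=[4.700,-13.200,11.900] max=[13.300,-4.600,22.200] diag=15.938


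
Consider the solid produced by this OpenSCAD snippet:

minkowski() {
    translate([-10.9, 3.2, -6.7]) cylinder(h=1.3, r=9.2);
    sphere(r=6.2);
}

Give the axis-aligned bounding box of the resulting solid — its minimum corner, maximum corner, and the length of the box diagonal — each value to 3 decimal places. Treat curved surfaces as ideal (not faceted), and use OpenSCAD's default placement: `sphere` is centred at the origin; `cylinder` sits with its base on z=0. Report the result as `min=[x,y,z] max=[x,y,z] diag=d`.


min=[-26.300,-12.200,-12.900] max=[4.500,18.600,0.800] diag=45.661

A = translate([-10.9, 3.2, -6.7]) cylinder(h=1.3, r=9.2) → bbox [-20.1,-6,-6.7] .. [-1.7,12.4,-5.4]
B = sphere(r=6.2) → bbox [-6.2,-6.2,-6.2] .. [6.2,6.2,6.2]
lo = A.lo+B.lo = [-20.1-6.2, -6-6.2, -6.7-6.2] = [-26.300,-12.200,-12.900]
hi = A.hi+B.hi = [-1.7+6.2, 12.4+6.2, -5.4+6.2] = [4.500,18.600,0.800]
diag = √(30.8²+30.8²+13.7²) = √2084.97 = 45.661


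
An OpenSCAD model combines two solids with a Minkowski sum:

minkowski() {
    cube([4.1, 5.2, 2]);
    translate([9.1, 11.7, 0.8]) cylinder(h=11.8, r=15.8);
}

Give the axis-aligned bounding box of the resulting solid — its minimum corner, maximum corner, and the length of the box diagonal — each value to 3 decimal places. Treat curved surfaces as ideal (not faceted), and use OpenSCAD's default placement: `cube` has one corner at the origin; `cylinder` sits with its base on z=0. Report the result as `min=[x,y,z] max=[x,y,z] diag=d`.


min=[-6.700,-4.100,0.800] max=[29.000,32.700,14.600] diag=53.096

A = translate([9.1, 11.7, 0.8]) cylinder(h=11.8, r=15.8) → bbox [-6.7,-4.1,0.8] .. [24.9,27.5,12.6]
B = cube([4.1, 5.2, 2]) → bbox [0,0,0] .. [4.1,5.2,2]
lo = A.lo+B.lo = [-6.7+0, -4.1+0, 0.8+0] = [-6.700,-4.100,0.800]
hi = A.hi+B.hi = [24.9+4.1, 27.5+5.2, 12.6+2] = [29.000,32.700,14.600]
diag = √(35.7²+36.8²+13.8²) = √2819.17 = 53.096


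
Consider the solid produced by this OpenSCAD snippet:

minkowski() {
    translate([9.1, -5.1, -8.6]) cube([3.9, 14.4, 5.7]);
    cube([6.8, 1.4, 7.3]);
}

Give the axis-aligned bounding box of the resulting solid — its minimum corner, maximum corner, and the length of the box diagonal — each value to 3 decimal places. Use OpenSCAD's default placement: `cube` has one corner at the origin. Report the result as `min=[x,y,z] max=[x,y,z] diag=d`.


min=[9.100,-5.100,-8.600] max=[19.800,10.700,4.400] diag=23.090

A = translate([9.1, -5.1, -8.6]) cube([3.9, 14.4, 5.7]) → bbox [9.1,-5.1,-8.6] .. [13,9.3,-2.9]
B = cube([6.8, 1.4, 7.3]) → bbox [0,0,0] .. [6.8,1.4,7.3]
lo = A.lo+B.lo = [9.1+0, -5.1+0, -8.6+0] = [9.100,-5.100,-8.600]
hi = A.hi+B.hi = [13+6.8, 9.3+1.4, -2.9+7.3] = [19.800,10.700,4.400]
diag = √(10.7²+15.8²+13²) = √533.13 = 23.090


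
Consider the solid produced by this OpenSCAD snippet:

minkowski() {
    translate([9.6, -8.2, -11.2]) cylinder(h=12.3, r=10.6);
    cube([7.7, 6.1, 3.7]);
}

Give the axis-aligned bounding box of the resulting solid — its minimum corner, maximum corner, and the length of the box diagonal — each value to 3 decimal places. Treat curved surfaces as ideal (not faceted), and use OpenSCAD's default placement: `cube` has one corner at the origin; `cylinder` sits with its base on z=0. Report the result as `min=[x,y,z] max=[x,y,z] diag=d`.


min=[-1.000,-18.800,-11.200] max=[27.900,8.500,4.800] diag=42.854

A = translate([9.6, -8.2, -11.2]) cylinder(h=12.3, r=10.6) → bbox [-1,-18.8,-11.2] .. [20.2,2.4,1.1]
B = cube([7.7, 6.1, 3.7]) → bbox [0,0,0] .. [7.7,6.1,3.7]
lo = A.lo+B.lo = [-1+0, -18.8+0, -11.2+0] = [-1.000,-18.800,-11.200]
hi = A.hi+B.hi = [20.2+7.7, 2.4+6.1, 1.1+3.7] = [27.900,8.500,4.800]
diag = √(28.9²+27.3²+16²) = √1836.5 = 42.854


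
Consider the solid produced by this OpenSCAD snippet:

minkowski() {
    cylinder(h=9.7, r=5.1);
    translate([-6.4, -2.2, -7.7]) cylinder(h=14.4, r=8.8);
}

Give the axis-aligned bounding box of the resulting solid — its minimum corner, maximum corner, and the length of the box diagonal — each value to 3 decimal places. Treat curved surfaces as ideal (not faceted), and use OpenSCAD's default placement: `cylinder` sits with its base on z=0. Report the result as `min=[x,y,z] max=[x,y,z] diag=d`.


A = translate([-6.4, -2.2, -7.7]) cylinder(h=14.4, r=8.8) → bbox [-15.2,-11,-7.7] .. [2.4,6.6,6.7]
B = cylinder(h=9.7, r=5.1) → bbox [-5.1,-5.1,0] .. [5.1,5.1,9.7]
lo = A.lo+B.lo = [-15.2-5.1, -11-5.1, -7.7+0] = [-20.300,-16.100,-7.700]
hi = A.hi+B.hi = [2.4+5.1, 6.6+5.1, 6.7+9.7] = [7.500,11.700,16.400]
diag = √(27.8²+27.8²+24.1²) = √2126.49 = 46.114

min=[-20.300,-16.100,-7.700] max=[7.500,11.700,16.400] diag=46.114


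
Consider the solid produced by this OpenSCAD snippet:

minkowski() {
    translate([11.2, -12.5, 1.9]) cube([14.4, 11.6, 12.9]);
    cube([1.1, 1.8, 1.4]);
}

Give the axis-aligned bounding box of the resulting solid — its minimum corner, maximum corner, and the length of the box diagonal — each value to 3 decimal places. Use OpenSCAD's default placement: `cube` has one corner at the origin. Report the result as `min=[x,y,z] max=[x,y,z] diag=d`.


A = translate([11.2, -12.5, 1.9]) cube([14.4, 11.6, 12.9]) → bbox [11.2,-12.5,1.9] .. [25.6,-0.9,14.8]
B = cube([1.1, 1.8, 1.4]) → bbox [0,0,0] .. [1.1,1.8,1.4]
lo = A.lo+B.lo = [11.2+0, -12.5+0, 1.9+0] = [11.200,-12.500,1.900]
hi = A.hi+B.hi = [25.6+1.1, -0.9+1.8, 14.8+1.4] = [26.700,0.900,16.200]
diag = √(15.5²+13.4²+14.3²) = √624.3 = 24.986

min=[11.200,-12.500,1.900] max=[26.700,0.900,16.200] diag=24.986


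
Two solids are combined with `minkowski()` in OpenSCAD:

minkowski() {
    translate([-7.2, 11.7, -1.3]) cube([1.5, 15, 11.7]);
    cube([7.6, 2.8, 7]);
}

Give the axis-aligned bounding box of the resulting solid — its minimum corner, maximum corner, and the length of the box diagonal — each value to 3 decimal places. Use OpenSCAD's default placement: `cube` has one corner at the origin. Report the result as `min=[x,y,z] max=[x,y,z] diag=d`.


min=[-7.200,11.700,-1.300] max=[1.900,29.500,17.400] diag=27.374

A = translate([-7.2, 11.7, -1.3]) cube([1.5, 15, 11.7]) → bbox [-7.2,11.7,-1.3] .. [-5.7,26.7,10.4]
B = cube([7.6, 2.8, 7]) → bbox [0,0,0] .. [7.6,2.8,7]
lo = A.lo+B.lo = [-7.2+0, 11.7+0, -1.3+0] = [-7.200,11.700,-1.300]
hi = A.hi+B.hi = [-5.7+7.6, 26.7+2.8, 10.4+7] = [1.900,29.500,17.400]
diag = √(9.1²+17.8²+18.7²) = √749.34 = 27.374


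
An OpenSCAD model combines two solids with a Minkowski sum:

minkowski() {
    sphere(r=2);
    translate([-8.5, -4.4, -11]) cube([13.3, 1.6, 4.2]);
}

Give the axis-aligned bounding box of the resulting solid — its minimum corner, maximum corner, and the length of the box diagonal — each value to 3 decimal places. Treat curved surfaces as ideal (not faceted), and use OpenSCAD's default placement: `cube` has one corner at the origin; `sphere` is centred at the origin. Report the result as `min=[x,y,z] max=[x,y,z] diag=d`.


min=[-10.500,-6.400,-13.000] max=[6.800,-0.800,-4.800] diag=19.947

A = translate([-8.5, -4.4, -11]) cube([13.3, 1.6, 4.2]) → bbox [-8.5,-4.4,-11] .. [4.8,-2.8,-6.8]
B = sphere(r=2) → bbox [-2,-2,-2] .. [2,2,2]
lo = A.lo+B.lo = [-8.5-2, -4.4-2, -11-2] = [-10.500,-6.400,-13.000]
hi = A.hi+B.hi = [4.8+2, -2.8+2, -6.8+2] = [6.800,-0.800,-4.800]
diag = √(17.3²+5.6²+8.2²) = √397.89 = 19.947


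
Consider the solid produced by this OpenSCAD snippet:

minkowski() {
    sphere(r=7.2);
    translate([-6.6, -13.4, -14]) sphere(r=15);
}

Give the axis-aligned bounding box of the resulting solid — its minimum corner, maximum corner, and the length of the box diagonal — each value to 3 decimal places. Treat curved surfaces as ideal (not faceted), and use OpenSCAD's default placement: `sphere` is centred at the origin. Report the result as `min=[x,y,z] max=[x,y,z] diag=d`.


min=[-28.800,-35.600,-36.200] max=[15.600,8.800,8.200] diag=76.903

A = translate([-6.6, -13.4, -14]) sphere(r=15) → bbox [-21.6,-28.4,-29] .. [8.4,1.6,1]
B = sphere(r=7.2) → bbox [-7.2,-7.2,-7.2] .. [7.2,7.2,7.2]
lo = A.lo+B.lo = [-21.6-7.2, -28.4-7.2, -29-7.2] = [-28.800,-35.600,-36.200]
hi = A.hi+B.hi = [8.4+7.2, 1.6+7.2, 1+7.2] = [15.600,8.800,8.200]
diag = √(44.4²+44.4²+44.4²) = √5914.08 = 76.903


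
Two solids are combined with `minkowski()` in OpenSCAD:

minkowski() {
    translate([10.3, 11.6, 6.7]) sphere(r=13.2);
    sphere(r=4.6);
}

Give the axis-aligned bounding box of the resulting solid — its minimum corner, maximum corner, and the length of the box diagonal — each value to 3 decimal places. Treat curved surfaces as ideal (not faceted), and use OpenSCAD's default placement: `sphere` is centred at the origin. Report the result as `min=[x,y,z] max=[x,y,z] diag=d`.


A = translate([10.3, 11.6, 6.7]) sphere(r=13.2) → bbox [-2.9,-1.6,-6.5] .. [23.5,24.8,19.9]
B = sphere(r=4.6) → bbox [-4.6,-4.6,-4.6] .. [4.6,4.6,4.6]
lo = A.lo+B.lo = [-2.9-4.6, -1.6-4.6, -6.5-4.6] = [-7.500,-6.200,-11.100]
hi = A.hi+B.hi = [23.5+4.6, 24.8+4.6, 19.9+4.6] = [28.100,29.400,24.500]
diag = √(35.6²+35.6²+35.6²) = √3802.08 = 61.661

min=[-7.500,-6.200,-11.100] max=[28.100,29.400,24.500] diag=61.661


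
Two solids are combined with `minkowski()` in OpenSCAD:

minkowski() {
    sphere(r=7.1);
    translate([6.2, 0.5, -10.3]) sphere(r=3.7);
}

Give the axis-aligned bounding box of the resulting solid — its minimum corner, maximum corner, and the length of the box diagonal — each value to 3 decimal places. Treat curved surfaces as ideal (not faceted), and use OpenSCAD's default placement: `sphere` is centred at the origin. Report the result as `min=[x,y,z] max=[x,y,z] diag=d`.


A = translate([6.2, 0.5, -10.3]) sphere(r=3.7) → bbox [2.5,-3.2,-14] .. [9.9,4.2,-6.6]
B = sphere(r=7.1) → bbox [-7.1,-7.1,-7.1] .. [7.1,7.1,7.1]
lo = A.lo+B.lo = [2.5-7.1, -3.2-7.1, -14-7.1] = [-4.600,-10.300,-21.100]
hi = A.hi+B.hi = [9.9+7.1, 4.2+7.1, -6.6+7.1] = [17.000,11.300,0.500]
diag = √(21.6²+21.6²+21.6²) = √1399.68 = 37.412

min=[-4.600,-10.300,-21.100] max=[17.000,11.300,0.500] diag=37.412


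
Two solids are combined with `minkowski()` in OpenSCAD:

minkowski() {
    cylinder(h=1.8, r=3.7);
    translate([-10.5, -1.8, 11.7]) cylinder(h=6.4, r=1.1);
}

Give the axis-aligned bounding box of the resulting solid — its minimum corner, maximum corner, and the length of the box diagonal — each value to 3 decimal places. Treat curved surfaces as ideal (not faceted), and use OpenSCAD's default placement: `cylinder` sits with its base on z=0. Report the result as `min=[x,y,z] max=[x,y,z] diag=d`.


A = translate([-10.5, -1.8, 11.7]) cylinder(h=6.4, r=1.1) → bbox [-11.6,-2.9,11.7] .. [-9.4,-0.7,18.1]
B = cylinder(h=1.8, r=3.7) → bbox [-3.7,-3.7,0] .. [3.7,3.7,1.8]
lo = A.lo+B.lo = [-11.6-3.7, -2.9-3.7, 11.7+0] = [-15.300,-6.600,11.700]
hi = A.hi+B.hi = [-9.4+3.7, -0.7+3.7, 18.1+1.8] = [-5.700,3.000,19.900]
diag = √(9.6²+9.6²+8.2²) = √251.56 = 15.861

min=[-15.300,-6.600,11.700] max=[-5.700,3.000,19.900] diag=15.861


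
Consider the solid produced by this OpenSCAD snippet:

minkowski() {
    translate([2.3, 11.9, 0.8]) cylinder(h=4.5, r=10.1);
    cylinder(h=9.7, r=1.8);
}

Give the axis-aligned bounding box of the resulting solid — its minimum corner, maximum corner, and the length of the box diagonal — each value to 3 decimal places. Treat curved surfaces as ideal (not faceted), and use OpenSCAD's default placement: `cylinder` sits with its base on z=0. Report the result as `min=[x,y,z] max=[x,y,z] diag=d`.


min=[-9.600,0.000,0.800] max=[14.200,23.800,15.000] diag=36.531

A = translate([2.3, 11.9, 0.8]) cylinder(h=4.5, r=10.1) → bbox [-7.8,1.8,0.8] .. [12.4,22,5.3]
B = cylinder(h=9.7, r=1.8) → bbox [-1.8,-1.8,0] .. [1.8,1.8,9.7]
lo = A.lo+B.lo = [-7.8-1.8, 1.8-1.8, 0.8+0] = [-9.600,0.000,0.800]
hi = A.hi+B.hi = [12.4+1.8, 22+1.8, 5.3+9.7] = [14.200,23.800,15.000]
diag = √(23.8²+23.8²+14.2²) = √1334.52 = 36.531


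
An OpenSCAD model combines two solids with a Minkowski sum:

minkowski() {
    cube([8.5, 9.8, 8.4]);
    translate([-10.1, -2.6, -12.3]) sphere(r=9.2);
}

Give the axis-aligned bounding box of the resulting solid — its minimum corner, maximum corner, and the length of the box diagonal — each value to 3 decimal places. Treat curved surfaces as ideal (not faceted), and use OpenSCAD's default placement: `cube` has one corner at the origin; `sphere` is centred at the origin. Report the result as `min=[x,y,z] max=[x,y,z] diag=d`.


min=[-19.300,-11.800,-21.500] max=[7.600,16.400,5.300] diag=47.298

A = translate([-10.1, -2.6, -12.3]) sphere(r=9.2) → bbox [-19.3,-11.8,-21.5] .. [-0.9,6.6,-3.1]
B = cube([8.5, 9.8, 8.4]) → bbox [0,0,0] .. [8.5,9.8,8.4]
lo = A.lo+B.lo = [-19.3+0, -11.8+0, -21.5+0] = [-19.300,-11.800,-21.500]
hi = A.hi+B.hi = [-0.9+8.5, 6.6+9.8, -3.1+8.4] = [7.600,16.400,5.300]
diag = √(26.9²+28.2²+26.8²) = √2237.09 = 47.298


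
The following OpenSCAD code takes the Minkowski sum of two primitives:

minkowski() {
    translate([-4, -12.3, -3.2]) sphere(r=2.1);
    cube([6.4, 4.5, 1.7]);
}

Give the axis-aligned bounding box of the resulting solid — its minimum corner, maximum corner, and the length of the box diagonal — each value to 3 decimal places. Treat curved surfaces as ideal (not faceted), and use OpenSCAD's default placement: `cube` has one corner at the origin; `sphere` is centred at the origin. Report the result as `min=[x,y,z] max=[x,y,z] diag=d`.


A = translate([-4, -12.3, -3.2]) sphere(r=2.1) → bbox [-6.1,-14.4,-5.3] .. [-1.9,-10.2,-1.1]
B = cube([6.4, 4.5, 1.7]) → bbox [0,0,0] .. [6.4,4.5,1.7]
lo = A.lo+B.lo = [-6.1+0, -14.4+0, -5.3+0] = [-6.100,-14.400,-5.300]
hi = A.hi+B.hi = [-1.9+6.4, -10.2+4.5, -1.1+1.7] = [4.500,-5.700,0.600]
diag = √(10.6²+8.7²+5.9²) = √222.86 = 14.928

min=[-6.100,-14.400,-5.300] max=[4.500,-5.700,0.600] diag=14.928


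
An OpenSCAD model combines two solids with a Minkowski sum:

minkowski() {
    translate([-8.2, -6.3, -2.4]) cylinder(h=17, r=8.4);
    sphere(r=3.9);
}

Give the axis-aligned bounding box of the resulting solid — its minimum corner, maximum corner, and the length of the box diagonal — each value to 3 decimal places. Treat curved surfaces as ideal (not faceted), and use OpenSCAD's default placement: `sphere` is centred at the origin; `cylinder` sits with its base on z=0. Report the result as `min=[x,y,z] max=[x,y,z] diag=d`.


A = translate([-8.2, -6.3, -2.4]) cylinder(h=17, r=8.4) → bbox [-16.6,-14.7,-2.4] .. [0.2,2.1,14.6]
B = sphere(r=3.9) → bbox [-3.9,-3.9,-3.9] .. [3.9,3.9,3.9]
lo = A.lo+B.lo = [-16.6-3.9, -14.7-3.9, -2.4-3.9] = [-20.500,-18.600,-6.300]
hi = A.hi+B.hi = [0.2+3.9, 2.1+3.9, 14.6+3.9] = [4.100,6.000,18.500]
diag = √(24.6²+24.6²+24.8²) = √1825.36 = 42.724

min=[-20.500,-18.600,-6.300] max=[4.100,6.000,18.500] diag=42.724


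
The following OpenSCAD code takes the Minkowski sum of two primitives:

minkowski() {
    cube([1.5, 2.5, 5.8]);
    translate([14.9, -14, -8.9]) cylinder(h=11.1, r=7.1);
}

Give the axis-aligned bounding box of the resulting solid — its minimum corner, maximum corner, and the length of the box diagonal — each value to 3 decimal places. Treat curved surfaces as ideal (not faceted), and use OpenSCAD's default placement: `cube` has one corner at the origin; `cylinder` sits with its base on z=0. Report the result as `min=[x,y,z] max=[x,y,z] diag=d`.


min=[7.800,-21.100,-8.900] max=[23.500,-4.400,8.000] diag=28.478

A = translate([14.9, -14, -8.9]) cylinder(h=11.1, r=7.1) → bbox [7.8,-21.1,-8.9] .. [22,-6.9,2.2]
B = cube([1.5, 2.5, 5.8]) → bbox [0,0,0] .. [1.5,2.5,5.8]
lo = A.lo+B.lo = [7.8+0, -21.1+0, -8.9+0] = [7.800,-21.100,-8.900]
hi = A.hi+B.hi = [22+1.5, -6.9+2.5, 2.2+5.8] = [23.500,-4.400,8.000]
diag = √(15.7²+16.7²+16.9²) = √810.99 = 28.478


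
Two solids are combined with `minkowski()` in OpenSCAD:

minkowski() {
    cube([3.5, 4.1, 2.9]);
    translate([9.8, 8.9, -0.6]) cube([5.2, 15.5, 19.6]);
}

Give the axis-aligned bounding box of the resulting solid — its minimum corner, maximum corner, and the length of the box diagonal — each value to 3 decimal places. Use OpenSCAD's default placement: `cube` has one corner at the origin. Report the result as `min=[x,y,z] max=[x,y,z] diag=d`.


A = translate([9.8, 8.9, -0.6]) cube([5.2, 15.5, 19.6]) → bbox [9.8,8.9,-0.6] .. [15,24.4,19]
B = cube([3.5, 4.1, 2.9]) → bbox [0,0,0] .. [3.5,4.1,2.9]
lo = A.lo+B.lo = [9.8+0, 8.9+0, -0.6+0] = [9.800,8.900,-0.600]
hi = A.hi+B.hi = [15+3.5, 24.4+4.1, 19+2.9] = [18.500,28.500,21.900]
diag = √(8.7²+19.6²+22.5²) = √966.1 = 31.082

min=[9.800,8.900,-0.600] max=[18.500,28.500,21.900] diag=31.082


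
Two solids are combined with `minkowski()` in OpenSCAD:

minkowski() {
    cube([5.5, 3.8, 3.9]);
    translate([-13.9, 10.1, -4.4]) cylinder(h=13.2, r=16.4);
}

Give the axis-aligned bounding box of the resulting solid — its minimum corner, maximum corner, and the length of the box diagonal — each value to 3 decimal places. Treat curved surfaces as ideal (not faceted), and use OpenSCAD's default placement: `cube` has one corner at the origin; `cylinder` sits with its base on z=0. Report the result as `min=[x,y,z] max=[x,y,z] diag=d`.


min=[-30.300,-6.300,-4.400] max=[8.000,30.300,12.700] diag=55.667

A = translate([-13.9, 10.1, -4.4]) cylinder(h=13.2, r=16.4) → bbox [-30.3,-6.3,-4.4] .. [2.5,26.5,8.8]
B = cube([5.5, 3.8, 3.9]) → bbox [0,0,0] .. [5.5,3.8,3.9]
lo = A.lo+B.lo = [-30.3+0, -6.3+0, -4.4+0] = [-30.300,-6.300,-4.400]
hi = A.hi+B.hi = [2.5+5.5, 26.5+3.8, 8.8+3.9] = [8.000,30.300,12.700]
diag = √(38.3²+36.6²+17.1²) = √3098.86 = 55.667


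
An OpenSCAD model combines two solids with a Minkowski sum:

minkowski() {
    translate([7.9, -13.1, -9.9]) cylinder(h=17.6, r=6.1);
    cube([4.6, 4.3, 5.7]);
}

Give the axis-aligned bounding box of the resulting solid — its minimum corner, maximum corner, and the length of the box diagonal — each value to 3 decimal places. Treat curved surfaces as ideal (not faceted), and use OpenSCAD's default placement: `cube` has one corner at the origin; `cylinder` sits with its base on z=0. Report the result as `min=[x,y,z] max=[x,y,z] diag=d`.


min=[1.800,-19.200,-9.900] max=[18.600,-2.700,13.400] diag=33.127

A = translate([7.9, -13.1, -9.9]) cylinder(h=17.6, r=6.1) → bbox [1.8,-19.2,-9.9] .. [14,-7,7.7]
B = cube([4.6, 4.3, 5.7]) → bbox [0,0,0] .. [4.6,4.3,5.7]
lo = A.lo+B.lo = [1.8+0, -19.2+0, -9.9+0] = [1.800,-19.200,-9.900]
hi = A.hi+B.hi = [14+4.6, -7+4.3, 7.7+5.7] = [18.600,-2.700,13.400]
diag = √(16.8²+16.5²+23.3²) = √1097.38 = 33.127


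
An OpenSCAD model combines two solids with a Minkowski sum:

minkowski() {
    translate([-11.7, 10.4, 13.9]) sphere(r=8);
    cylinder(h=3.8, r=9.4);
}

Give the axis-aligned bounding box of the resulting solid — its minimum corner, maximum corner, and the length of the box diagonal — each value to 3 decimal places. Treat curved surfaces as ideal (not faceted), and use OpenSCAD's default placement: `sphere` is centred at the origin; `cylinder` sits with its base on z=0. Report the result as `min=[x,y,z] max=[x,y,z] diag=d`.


A = translate([-11.7, 10.4, 13.9]) sphere(r=8) → bbox [-19.7,2.4,5.9] .. [-3.7,18.4,21.9]
B = cylinder(h=3.8, r=9.4) → bbox [-9.4,-9.4,0] .. [9.4,9.4,3.8]
lo = A.lo+B.lo = [-19.7-9.4, 2.4-9.4, 5.9+0] = [-29.100,-7.000,5.900]
hi = A.hi+B.hi = [-3.7+9.4, 18.4+9.4, 21.9+3.8] = [5.700,27.800,25.700]
diag = √(34.8²+34.8²+19.8²) = √2814.12 = 53.048

min=[-29.100,-7.000,5.900] max=[5.700,27.800,25.700] diag=53.048


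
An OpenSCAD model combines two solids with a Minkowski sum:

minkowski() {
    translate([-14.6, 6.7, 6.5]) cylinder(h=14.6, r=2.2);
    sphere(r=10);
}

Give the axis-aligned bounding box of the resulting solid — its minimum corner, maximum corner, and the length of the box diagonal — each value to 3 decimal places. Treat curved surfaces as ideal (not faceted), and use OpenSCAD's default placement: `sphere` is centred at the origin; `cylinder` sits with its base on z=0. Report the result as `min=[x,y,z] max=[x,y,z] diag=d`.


min=[-26.800,-5.500,-3.500] max=[-2.400,18.900,31.100] diag=48.866

A = translate([-14.6, 6.7, 6.5]) cylinder(h=14.6, r=2.2) → bbox [-16.8,4.5,6.5] .. [-12.4,8.9,21.1]
B = sphere(r=10) → bbox [-10,-10,-10] .. [10,10,10]
lo = A.lo+B.lo = [-16.8-10, 4.5-10, 6.5-10] = [-26.800,-5.500,-3.500]
hi = A.hi+B.hi = [-12.4+10, 8.9+10, 21.1+10] = [-2.400,18.900,31.100]
diag = √(24.4²+24.4²+34.6²) = √2387.88 = 48.866


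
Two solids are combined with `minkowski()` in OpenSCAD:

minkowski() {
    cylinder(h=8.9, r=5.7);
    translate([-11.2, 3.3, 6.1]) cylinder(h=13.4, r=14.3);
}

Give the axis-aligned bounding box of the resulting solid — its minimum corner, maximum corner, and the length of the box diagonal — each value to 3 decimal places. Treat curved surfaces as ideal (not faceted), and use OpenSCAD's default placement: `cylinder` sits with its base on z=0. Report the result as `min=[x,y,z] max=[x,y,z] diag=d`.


min=[-31.200,-16.700,6.100] max=[8.800,23.300,28.400] diag=60.805

A = translate([-11.2, 3.3, 6.1]) cylinder(h=13.4, r=14.3) → bbox [-25.5,-11,6.1] .. [3.1,17.6,19.5]
B = cylinder(h=8.9, r=5.7) → bbox [-5.7,-5.7,0] .. [5.7,5.7,8.9]
lo = A.lo+B.lo = [-25.5-5.7, -11-5.7, 6.1+0] = [-31.200,-16.700,6.100]
hi = A.hi+B.hi = [3.1+5.7, 17.6+5.7, 19.5+8.9] = [8.800,23.300,28.400]
diag = √(40²+40²+22.3²) = √3697.29 = 60.805


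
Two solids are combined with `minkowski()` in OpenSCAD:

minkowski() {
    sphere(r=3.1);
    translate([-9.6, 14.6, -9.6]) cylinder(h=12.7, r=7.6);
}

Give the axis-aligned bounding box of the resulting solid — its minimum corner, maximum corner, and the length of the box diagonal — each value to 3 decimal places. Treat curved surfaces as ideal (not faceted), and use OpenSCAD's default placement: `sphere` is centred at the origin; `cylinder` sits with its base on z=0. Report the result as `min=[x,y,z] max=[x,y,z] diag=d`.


min=[-20.300,3.900,-12.700] max=[1.100,25.300,6.200] diag=35.681

A = translate([-9.6, 14.6, -9.6]) cylinder(h=12.7, r=7.6) → bbox [-17.2,7,-9.6] .. [-2,22.2,3.1]
B = sphere(r=3.1) → bbox [-3.1,-3.1,-3.1] .. [3.1,3.1,3.1]
lo = A.lo+B.lo = [-17.2-3.1, 7-3.1, -9.6-3.1] = [-20.300,3.900,-12.700]
hi = A.hi+B.hi = [-2+3.1, 22.2+3.1, 3.1+3.1] = [1.100,25.300,6.200]
diag = √(21.4²+21.4²+18.9²) = √1273.13 = 35.681


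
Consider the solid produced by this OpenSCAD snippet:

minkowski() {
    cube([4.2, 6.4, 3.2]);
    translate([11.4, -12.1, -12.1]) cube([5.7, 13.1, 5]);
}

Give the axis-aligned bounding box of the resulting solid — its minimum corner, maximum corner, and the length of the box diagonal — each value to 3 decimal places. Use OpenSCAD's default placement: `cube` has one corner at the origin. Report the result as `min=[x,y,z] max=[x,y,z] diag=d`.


min=[11.400,-12.100,-12.100] max=[21.300,7.400,-3.900] diag=23.356

A = translate([11.4, -12.1, -12.1]) cube([5.7, 13.1, 5]) → bbox [11.4,-12.1,-12.1] .. [17.1,1,-7.1]
B = cube([4.2, 6.4, 3.2]) → bbox [0,0,0] .. [4.2,6.4,3.2]
lo = A.lo+B.lo = [11.4+0, -12.1+0, -12.1+0] = [11.400,-12.100,-12.100]
hi = A.hi+B.hi = [17.1+4.2, 1+6.4, -7.1+3.2] = [21.300,7.400,-3.900]
diag = √(9.9²+19.5²+8.2²) = √545.5 = 23.356


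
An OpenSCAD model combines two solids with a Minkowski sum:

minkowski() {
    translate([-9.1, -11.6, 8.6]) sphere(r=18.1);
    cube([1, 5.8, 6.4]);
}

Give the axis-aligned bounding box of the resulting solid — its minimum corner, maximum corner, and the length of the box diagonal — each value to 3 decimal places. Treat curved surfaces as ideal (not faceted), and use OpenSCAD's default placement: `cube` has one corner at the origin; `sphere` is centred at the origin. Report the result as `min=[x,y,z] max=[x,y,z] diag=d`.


A = translate([-9.1, -11.6, 8.6]) sphere(r=18.1) → bbox [-27.2,-29.7,-9.5] .. [9,6.5,26.7]
B = cube([1, 5.8, 6.4]) → bbox [0,0,0] .. [1,5.8,6.4]
lo = A.lo+B.lo = [-27.2+0, -29.7+0, -9.5+0] = [-27.200,-29.700,-9.500]
hi = A.hi+B.hi = [9+1, 6.5+5.8, 26.7+6.4] = [10.000,12.300,33.100]
diag = √(37.2²+42²+42.6²) = √4962.6 = 70.446

min=[-27.200,-29.700,-9.500] max=[10.000,12.300,33.100] diag=70.446


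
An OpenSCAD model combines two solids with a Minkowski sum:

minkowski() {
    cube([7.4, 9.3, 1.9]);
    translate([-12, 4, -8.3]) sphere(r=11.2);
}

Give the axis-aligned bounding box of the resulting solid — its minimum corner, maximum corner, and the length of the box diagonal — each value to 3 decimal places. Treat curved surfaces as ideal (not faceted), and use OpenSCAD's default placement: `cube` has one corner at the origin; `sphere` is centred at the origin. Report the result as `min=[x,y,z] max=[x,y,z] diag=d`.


min=[-23.200,-7.200,-19.500] max=[6.600,24.500,4.800] diag=49.834

A = translate([-12, 4, -8.3]) sphere(r=11.2) → bbox [-23.2,-7.2,-19.5] .. [-0.8,15.2,2.9]
B = cube([7.4, 9.3, 1.9]) → bbox [0,0,0] .. [7.4,9.3,1.9]
lo = A.lo+B.lo = [-23.2+0, -7.2+0, -19.5+0] = [-23.200,-7.200,-19.500]
hi = A.hi+B.hi = [-0.8+7.4, 15.2+9.3, 2.9+1.9] = [6.600,24.500,4.800]
diag = √(29.8²+31.7²+24.3²) = √2483.42 = 49.834


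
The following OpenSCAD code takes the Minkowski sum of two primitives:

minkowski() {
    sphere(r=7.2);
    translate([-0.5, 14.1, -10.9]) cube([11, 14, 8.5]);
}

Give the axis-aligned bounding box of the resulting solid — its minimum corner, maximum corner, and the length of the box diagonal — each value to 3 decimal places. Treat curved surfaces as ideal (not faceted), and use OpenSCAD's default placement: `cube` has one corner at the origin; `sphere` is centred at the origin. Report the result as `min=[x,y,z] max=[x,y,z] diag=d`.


min=[-7.700,6.900,-18.100] max=[17.700,35.300,4.800] diag=44.454

A = translate([-0.5, 14.1, -10.9]) cube([11, 14, 8.5]) → bbox [-0.5,14.1,-10.9] .. [10.5,28.1,-2.4]
B = sphere(r=7.2) → bbox [-7.2,-7.2,-7.2] .. [7.2,7.2,7.2]
lo = A.lo+B.lo = [-0.5-7.2, 14.1-7.2, -10.9-7.2] = [-7.700,6.900,-18.100]
hi = A.hi+B.hi = [10.5+7.2, 28.1+7.2, -2.4+7.2] = [17.700,35.300,4.800]
diag = √(25.4²+28.4²+22.9²) = √1976.13 = 44.454


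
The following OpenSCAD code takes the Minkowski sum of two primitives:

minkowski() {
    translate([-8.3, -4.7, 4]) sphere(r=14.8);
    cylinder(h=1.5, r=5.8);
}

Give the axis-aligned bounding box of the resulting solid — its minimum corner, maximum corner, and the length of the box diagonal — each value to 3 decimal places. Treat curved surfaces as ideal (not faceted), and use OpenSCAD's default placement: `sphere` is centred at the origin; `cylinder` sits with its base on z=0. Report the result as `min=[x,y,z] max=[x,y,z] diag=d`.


A = translate([-8.3, -4.7, 4]) sphere(r=14.8) → bbox [-23.1,-19.5,-10.8] .. [6.5,10.1,18.8]
B = cylinder(h=1.5, r=5.8) → bbox [-5.8,-5.8,0] .. [5.8,5.8,1.5]
lo = A.lo+B.lo = [-23.1-5.8, -19.5-5.8, -10.8+0] = [-28.900,-25.300,-10.800]
hi = A.hi+B.hi = [6.5+5.8, 10.1+5.8, 18.8+1.5] = [12.300,15.900,20.300]
diag = √(41.2²+41.2²+31.1²) = √4362.09 = 66.046

min=[-28.900,-25.300,-10.800] max=[12.300,15.900,20.300] diag=66.046


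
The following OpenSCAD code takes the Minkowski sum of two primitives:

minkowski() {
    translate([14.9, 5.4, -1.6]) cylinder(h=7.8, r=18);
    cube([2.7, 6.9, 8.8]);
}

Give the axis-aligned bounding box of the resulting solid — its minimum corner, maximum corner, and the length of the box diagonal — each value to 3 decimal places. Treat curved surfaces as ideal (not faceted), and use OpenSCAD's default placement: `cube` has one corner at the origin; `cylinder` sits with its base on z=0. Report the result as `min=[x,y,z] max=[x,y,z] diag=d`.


min=[-3.100,-12.600,-1.600] max=[35.600,30.300,15.000] diag=60.114

A = translate([14.9, 5.4, -1.6]) cylinder(h=7.8, r=18) → bbox [-3.1,-12.6,-1.6] .. [32.9,23.4,6.2]
B = cube([2.7, 6.9, 8.8]) → bbox [0,0,0] .. [2.7,6.9,8.8]
lo = A.lo+B.lo = [-3.1+0, -12.6+0, -1.6+0] = [-3.100,-12.600,-1.600]
hi = A.hi+B.hi = [32.9+2.7, 23.4+6.9, 6.2+8.8] = [35.600,30.300,15.000]
diag = √(38.7²+42.9²+16.6²) = √3613.66 = 60.114


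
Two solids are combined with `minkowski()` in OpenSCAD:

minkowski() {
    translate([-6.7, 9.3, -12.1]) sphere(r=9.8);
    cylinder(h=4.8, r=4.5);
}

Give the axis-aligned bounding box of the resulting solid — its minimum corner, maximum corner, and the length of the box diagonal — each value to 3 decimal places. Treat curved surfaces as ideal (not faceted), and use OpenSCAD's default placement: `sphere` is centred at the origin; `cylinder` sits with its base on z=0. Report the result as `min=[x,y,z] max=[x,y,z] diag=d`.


min=[-21.000,-5.000,-21.900] max=[7.600,23.600,2.500] diag=47.236

A = translate([-6.7, 9.3, -12.1]) sphere(r=9.8) → bbox [-16.5,-0.5,-21.9] .. [3.1,19.1,-2.3]
B = cylinder(h=4.8, r=4.5) → bbox [-4.5,-4.5,0] .. [4.5,4.5,4.8]
lo = A.lo+B.lo = [-16.5-4.5, -0.5-4.5, -21.9+0] = [-21.000,-5.000,-21.900]
hi = A.hi+B.hi = [3.1+4.5, 19.1+4.5, -2.3+4.8] = [7.600,23.600,2.500]
diag = √(28.6²+28.6²+24.4²) = √2231.28 = 47.236


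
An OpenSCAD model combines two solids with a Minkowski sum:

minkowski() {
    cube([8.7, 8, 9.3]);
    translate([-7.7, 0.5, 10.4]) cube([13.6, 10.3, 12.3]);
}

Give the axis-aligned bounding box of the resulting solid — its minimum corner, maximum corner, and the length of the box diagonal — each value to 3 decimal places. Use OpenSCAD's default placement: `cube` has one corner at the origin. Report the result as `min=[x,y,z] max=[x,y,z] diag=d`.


A = translate([-7.7, 0.5, 10.4]) cube([13.6, 10.3, 12.3]) → bbox [-7.7,0.5,10.4] .. [5.9,10.8,22.7]
B = cube([8.7, 8, 9.3]) → bbox [0,0,0] .. [8.7,8,9.3]
lo = A.lo+B.lo = [-7.7+0, 0.5+0, 10.4+0] = [-7.700,0.500,10.400]
hi = A.hi+B.hi = [5.9+8.7, 10.8+8, 22.7+9.3] = [14.600,18.800,32.000]
diag = √(22.3²+18.3²+21.6²) = √1298.74 = 36.038

min=[-7.700,0.500,10.400] max=[14.600,18.800,32.000] diag=36.038


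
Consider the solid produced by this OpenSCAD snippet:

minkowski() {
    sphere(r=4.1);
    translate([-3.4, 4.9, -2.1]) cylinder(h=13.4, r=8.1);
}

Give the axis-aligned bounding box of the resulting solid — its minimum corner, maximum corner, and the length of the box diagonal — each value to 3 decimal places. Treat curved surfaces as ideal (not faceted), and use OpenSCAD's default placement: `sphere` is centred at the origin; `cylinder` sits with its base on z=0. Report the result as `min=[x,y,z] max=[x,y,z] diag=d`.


A = translate([-3.4, 4.9, -2.1]) cylinder(h=13.4, r=8.1) → bbox [-11.5,-3.2,-2.1] .. [4.7,13,11.3]
B = sphere(r=4.1) → bbox [-4.1,-4.1,-4.1] .. [4.1,4.1,4.1]
lo = A.lo+B.lo = [-11.5-4.1, -3.2-4.1, -2.1-4.1] = [-15.600,-7.300,-6.200]
hi = A.hi+B.hi = [4.7+4.1, 13+4.1, 11.3+4.1] = [8.800,17.100,15.400]
diag = √(24.4²+24.4²+21.6²) = √1657.28 = 40.710

min=[-15.600,-7.300,-6.200] max=[8.800,17.100,15.400] diag=40.710


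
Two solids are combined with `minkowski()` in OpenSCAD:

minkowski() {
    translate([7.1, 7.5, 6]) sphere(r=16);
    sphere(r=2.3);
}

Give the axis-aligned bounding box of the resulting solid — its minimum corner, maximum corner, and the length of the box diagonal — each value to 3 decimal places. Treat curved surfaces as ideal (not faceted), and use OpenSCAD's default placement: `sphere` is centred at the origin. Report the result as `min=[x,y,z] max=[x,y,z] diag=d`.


A = translate([7.1, 7.5, 6]) sphere(r=16) → bbox [-8.9,-8.5,-10] .. [23.1,23.5,22]
B = sphere(r=2.3) → bbox [-2.3,-2.3,-2.3] .. [2.3,2.3,2.3]
lo = A.lo+B.lo = [-8.9-2.3, -8.5-2.3, -10-2.3] = [-11.200,-10.800,-12.300]
hi = A.hi+B.hi = [23.1+2.3, 23.5+2.3, 22+2.3] = [25.400,25.800,24.300]
diag = √(36.6²+36.6²+36.6²) = √4018.68 = 63.393

min=[-11.200,-10.800,-12.300] max=[25.400,25.800,24.300] diag=63.393


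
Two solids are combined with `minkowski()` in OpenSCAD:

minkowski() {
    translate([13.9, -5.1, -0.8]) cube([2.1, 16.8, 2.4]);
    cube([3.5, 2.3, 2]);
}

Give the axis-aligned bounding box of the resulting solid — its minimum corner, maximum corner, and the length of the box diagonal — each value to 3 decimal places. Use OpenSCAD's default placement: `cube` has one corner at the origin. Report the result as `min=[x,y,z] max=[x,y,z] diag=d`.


A = translate([13.9, -5.1, -0.8]) cube([2.1, 16.8, 2.4]) → bbox [13.9,-5.1,-0.8] .. [16,11.7,1.6]
B = cube([3.5, 2.3, 2]) → bbox [0,0,0] .. [3.5,2.3,2]
lo = A.lo+B.lo = [13.9+0, -5.1+0, -0.8+0] = [13.900,-5.100,-0.800]
hi = A.hi+B.hi = [16+3.5, 11.7+2.3, 1.6+2] = [19.500,14.000,3.600]
diag = √(5.6²+19.1²+4.4²) = √415.53 = 20.385

min=[13.900,-5.100,-0.800] max=[19.500,14.000,3.600] diag=20.385


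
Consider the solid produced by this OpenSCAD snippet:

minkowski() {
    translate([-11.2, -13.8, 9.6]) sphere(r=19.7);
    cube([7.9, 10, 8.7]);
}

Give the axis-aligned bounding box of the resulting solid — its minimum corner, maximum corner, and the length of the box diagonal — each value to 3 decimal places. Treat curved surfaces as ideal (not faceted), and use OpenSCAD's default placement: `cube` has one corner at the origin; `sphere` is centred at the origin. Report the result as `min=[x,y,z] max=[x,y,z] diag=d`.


A = translate([-11.2, -13.8, 9.6]) sphere(r=19.7) → bbox [-30.9,-33.5,-10.1] .. [8.5,5.9,29.3]
B = cube([7.9, 10, 8.7]) → bbox [0,0,0] .. [7.9,10,8.7]
lo = A.lo+B.lo = [-30.9+0, -33.5+0, -10.1+0] = [-30.900,-33.500,-10.100]
hi = A.hi+B.hi = [8.5+7.9, 5.9+10, 29.3+8.7] = [16.400,15.900,38.000]
diag = √(47.3²+49.4²+48.1²) = √6991.26 = 83.614

min=[-30.900,-33.500,-10.100] max=[16.400,15.900,38.000] diag=83.614


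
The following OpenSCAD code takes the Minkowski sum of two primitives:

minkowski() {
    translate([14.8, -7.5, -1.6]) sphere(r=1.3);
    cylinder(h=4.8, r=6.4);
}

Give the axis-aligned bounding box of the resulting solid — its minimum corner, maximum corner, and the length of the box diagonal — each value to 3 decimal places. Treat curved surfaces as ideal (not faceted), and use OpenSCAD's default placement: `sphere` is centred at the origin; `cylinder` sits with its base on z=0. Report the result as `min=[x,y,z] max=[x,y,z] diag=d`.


min=[7.100,-15.200,-2.900] max=[22.500,0.200,4.500] diag=23.002

A = translate([14.8, -7.5, -1.6]) sphere(r=1.3) → bbox [13.5,-8.8,-2.9] .. [16.1,-6.2,-0.3]
B = cylinder(h=4.8, r=6.4) → bbox [-6.4,-6.4,0] .. [6.4,6.4,4.8]
lo = A.lo+B.lo = [13.5-6.4, -8.8-6.4, -2.9+0] = [7.100,-15.200,-2.900]
hi = A.hi+B.hi = [16.1+6.4, -6.2+6.4, -0.3+4.8] = [22.500,0.200,4.500]
diag = √(15.4²+15.4²+7.4²) = √529.08 = 23.002


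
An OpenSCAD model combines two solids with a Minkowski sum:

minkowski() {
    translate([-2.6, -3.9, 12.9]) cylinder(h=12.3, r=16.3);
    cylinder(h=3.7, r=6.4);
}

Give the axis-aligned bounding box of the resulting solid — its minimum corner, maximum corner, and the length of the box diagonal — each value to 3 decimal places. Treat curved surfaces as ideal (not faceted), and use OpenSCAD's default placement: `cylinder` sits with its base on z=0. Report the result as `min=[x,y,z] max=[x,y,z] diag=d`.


A = translate([-2.6, -3.9, 12.9]) cylinder(h=12.3, r=16.3) → bbox [-18.9,-20.2,12.9] .. [13.7,12.4,25.2]
B = cylinder(h=3.7, r=6.4) → bbox [-6.4,-6.4,0] .. [6.4,6.4,3.7]
lo = A.lo+B.lo = [-18.9-6.4, -20.2-6.4, 12.9+0] = [-25.300,-26.600,12.900]
hi = A.hi+B.hi = [13.7+6.4, 12.4+6.4, 25.2+3.7] = [20.100,18.800,28.900]
diag = √(45.4²+45.4²+16²) = √4378.32 = 66.169

min=[-25.300,-26.600,12.900] max=[20.100,18.800,28.900] diag=66.169
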